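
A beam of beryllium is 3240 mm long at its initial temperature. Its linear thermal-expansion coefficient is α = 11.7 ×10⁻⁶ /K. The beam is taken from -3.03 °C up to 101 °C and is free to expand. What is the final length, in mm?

3243.9 mm

ΔT = 101 − (-3.03) = 104.0 K.
ΔL = α·L₀·ΔT = 11.7×10⁻⁶ × 3240 mm × 104.0 K = 3.94 mm.
L = L₀ + ΔL = 3240 + 3.94 = 3243.9 mm.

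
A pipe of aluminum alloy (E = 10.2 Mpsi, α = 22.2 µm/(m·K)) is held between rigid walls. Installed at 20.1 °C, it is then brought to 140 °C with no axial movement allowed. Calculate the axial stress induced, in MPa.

E = 10.2 Mpsi = 70.33 GPa.
ΔT = 119.9 K. Constrained thermal stress σ = E·α·ΔT = 70.33×10³ MPa × 22.2×10⁻⁶ × 119.9 = 187 MPa (compressive).

187 MPa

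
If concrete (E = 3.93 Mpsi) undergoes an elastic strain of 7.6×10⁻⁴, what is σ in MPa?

E = 3.93 Mpsi = 27.10 GPa.
σ = E·ε = 27100 MPa × 7.6×10⁻⁴ = 20.6 MPa.

20.6 MPa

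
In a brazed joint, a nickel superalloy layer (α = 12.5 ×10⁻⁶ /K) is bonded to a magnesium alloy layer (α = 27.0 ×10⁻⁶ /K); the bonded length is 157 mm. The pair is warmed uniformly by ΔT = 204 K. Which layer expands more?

α(nickel superalloy) = 12.5×10⁻⁶/K vs α(magnesium alloy) = 27.0×10⁻⁶/K.
Higher α expands more for the same ΔT: magnesium alloy.

magnesium alloy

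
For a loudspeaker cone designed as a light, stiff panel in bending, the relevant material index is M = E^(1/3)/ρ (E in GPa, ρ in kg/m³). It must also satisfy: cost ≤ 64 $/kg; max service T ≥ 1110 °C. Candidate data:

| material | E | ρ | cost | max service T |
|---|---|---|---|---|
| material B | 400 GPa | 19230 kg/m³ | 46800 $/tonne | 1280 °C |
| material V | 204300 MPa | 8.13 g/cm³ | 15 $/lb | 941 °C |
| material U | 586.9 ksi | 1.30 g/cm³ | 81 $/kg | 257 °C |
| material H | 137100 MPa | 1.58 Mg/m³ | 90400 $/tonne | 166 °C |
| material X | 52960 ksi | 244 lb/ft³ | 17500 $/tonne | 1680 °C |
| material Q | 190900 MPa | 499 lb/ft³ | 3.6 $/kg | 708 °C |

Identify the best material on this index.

material X

Screen on constraints: cost ≤ 64 $/kg; max service T ≥ 1110 °C. Survivors: material B, material X.
Normalizing units and computing the index:
  material B: E = 400.0 GPa, ρ = 19230 kg/m³
  material X: E = 365.1 GPa, ρ = 3909 kg/m³
  material X: M = 1.83×10⁻³
  material B: M = 0.383×10⁻³
Highest index: material X.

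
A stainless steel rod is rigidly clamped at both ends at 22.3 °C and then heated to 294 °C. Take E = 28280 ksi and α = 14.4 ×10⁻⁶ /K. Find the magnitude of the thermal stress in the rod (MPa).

763 MPa

E = 28280 ksi = 195.0 GPa.
ΔT = 271.7 K. Constrained thermal stress σ = E·α·ΔT = 195.0×10³ MPa × 14.4×10⁻⁶ × 271.7 = 763 MPa (compressive).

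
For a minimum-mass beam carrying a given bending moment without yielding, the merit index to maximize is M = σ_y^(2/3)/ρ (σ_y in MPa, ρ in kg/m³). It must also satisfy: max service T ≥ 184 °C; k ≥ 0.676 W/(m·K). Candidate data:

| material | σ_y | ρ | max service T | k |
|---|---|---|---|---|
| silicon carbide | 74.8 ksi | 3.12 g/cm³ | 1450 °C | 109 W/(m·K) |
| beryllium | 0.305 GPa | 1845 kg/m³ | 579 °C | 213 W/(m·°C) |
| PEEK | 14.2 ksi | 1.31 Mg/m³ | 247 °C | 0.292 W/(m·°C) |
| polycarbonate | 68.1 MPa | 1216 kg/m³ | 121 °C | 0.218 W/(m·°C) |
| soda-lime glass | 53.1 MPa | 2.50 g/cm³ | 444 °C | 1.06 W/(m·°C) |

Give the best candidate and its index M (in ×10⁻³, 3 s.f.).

beryllium, M = 24.6×10⁻³

Screen on constraints: max service T ≥ 184 °C; k ≥ 0.676 W/(m·K). Survivors: silicon carbide, beryllium, soda-lime glass.
Putting every candidate on a common basis:
  silicon carbide: σ_y = 515.7 MPa, ρ = 3120 kg/m³
  beryllium: σ_y = 305.0 MPa, ρ = 1845 kg/m³
  soda-lime glass: σ_y = 53.10 MPa, ρ = 2500 kg/m³
  beryllium: M = 24.6×10⁻³
  silicon carbide: M = 20.6×10⁻³
  soda-lime glass: M = 5.65×10⁻³
The maximum is for beryllium.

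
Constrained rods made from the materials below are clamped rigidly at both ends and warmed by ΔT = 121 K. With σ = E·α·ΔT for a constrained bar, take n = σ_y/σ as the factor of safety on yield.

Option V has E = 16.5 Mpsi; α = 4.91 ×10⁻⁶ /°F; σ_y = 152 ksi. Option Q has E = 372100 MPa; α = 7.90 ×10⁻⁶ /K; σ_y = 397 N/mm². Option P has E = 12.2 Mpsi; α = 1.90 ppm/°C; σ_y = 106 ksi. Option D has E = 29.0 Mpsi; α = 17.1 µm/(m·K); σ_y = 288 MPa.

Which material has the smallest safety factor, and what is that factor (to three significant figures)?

option D, n = 0.696

With everything in SI (GPa, ×10⁻⁶/K, MPa):
  option V: E = 113.8, α = 8.84, σ_y = 1048 → σ = 122 MPa, n = 8.61
  option Q: E = 372.1, α = 7.90, σ_y = 397.0 → σ = 356 MPa, n = 1.12
  option P: E = 84.12, α = 1.90, σ_y = 730.8 → σ = 19.3 MPa, n = 37.8
  option D: E = 199.9, α = 17.1, σ_y = 288.0 → σ = 414 MPa, n = 0.696
Option D has the lowest safety factor, n = 0.696.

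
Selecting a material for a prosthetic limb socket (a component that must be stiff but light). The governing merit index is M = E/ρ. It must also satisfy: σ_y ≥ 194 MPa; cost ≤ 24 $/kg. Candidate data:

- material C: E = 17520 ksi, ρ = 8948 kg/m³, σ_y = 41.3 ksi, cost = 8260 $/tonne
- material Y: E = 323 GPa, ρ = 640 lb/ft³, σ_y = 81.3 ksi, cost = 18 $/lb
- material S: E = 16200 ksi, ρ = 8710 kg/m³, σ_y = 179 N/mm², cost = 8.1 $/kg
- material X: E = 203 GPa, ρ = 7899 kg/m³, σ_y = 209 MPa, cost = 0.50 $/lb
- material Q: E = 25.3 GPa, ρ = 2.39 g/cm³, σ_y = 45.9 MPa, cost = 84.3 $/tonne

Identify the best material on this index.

material X

Screen on constraints: σ_y ≥ 194 MPa; cost ≤ 24 $/kg. Survivors: material C, material X.
Putting every candidate on a common basis:
  material C: E = 120.8 GPa, ρ = 8948 kg/m³
  material X: E = 203.0 GPa, ρ = 7899 kg/m³
  material X: M = 25.7 MN·m/kg
  material C: M = 13.5 MN·m/kg
Material X ranks first.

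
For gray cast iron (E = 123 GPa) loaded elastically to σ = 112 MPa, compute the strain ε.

ε = σ/E = 112 / 123000 = 9.11×10⁻⁴.

9.11×10⁻⁴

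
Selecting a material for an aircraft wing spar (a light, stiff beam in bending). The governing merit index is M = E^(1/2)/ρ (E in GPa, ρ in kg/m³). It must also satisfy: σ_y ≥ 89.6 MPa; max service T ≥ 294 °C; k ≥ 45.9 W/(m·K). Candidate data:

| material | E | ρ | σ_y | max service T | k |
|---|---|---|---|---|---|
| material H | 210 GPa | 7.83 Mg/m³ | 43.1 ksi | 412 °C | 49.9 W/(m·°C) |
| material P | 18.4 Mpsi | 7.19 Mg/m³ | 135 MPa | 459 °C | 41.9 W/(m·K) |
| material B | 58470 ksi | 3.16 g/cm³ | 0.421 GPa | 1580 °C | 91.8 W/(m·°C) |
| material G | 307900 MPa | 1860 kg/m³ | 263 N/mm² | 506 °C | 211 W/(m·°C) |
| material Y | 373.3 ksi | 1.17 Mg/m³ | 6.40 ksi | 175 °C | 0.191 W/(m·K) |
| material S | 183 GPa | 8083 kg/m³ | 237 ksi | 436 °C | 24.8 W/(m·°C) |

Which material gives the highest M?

material G

Screen on constraints: σ_y ≥ 89.6 MPa; max service T ≥ 294 °C; k ≥ 45.9 W/(m·K). Survivors: material H, material B, material G.
After converting to SI:
  material H: E = 210.0 GPa, ρ = 7830 kg/m³
  material B: E = 403.1 GPa, ρ = 3160 kg/m³
  material G: E = 307.9 GPa, ρ = 1860 kg/m³
  material G: M = 9.43×10⁻³
  material B: M = 6.35×10⁻³
  material H: M = 1.85×10⁻³
The maximum is for material G.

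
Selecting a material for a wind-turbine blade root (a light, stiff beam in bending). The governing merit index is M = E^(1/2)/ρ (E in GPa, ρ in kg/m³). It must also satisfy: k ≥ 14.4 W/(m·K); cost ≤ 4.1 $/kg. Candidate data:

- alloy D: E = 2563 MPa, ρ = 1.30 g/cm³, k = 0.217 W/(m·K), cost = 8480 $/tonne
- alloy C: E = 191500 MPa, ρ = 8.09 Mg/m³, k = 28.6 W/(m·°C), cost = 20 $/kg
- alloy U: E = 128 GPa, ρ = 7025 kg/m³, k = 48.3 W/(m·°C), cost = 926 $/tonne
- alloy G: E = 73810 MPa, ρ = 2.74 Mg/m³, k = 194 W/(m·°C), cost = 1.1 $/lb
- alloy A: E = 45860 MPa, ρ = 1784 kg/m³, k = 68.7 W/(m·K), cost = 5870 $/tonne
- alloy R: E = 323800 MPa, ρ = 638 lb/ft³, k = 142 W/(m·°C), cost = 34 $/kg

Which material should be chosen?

Screen on constraints: k ≥ 14.4 W/(m·K); cost ≤ 4.1 $/kg. Survivors: alloy U, alloy G.
Normalizing units and computing the index:
  alloy U: E = 128.0 GPa, ρ = 7025 kg/m³
  alloy G: E = 73.81 GPa, ρ = 2740 kg/m³
  alloy G: M = 3.14×10⁻³
  alloy U: M = 1.61×10⁻³
Alloy G has the largest M.

alloy G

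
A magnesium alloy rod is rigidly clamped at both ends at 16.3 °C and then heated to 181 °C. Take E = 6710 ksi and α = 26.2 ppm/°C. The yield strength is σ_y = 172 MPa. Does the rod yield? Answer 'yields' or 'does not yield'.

yields

E = 6710 ksi = 46.26 GPa.
ΔT = 164.7 K. Constrained thermal stress σ = E·α·ΔT = 46.26×10³ MPa × 26.2×10⁻⁶ × 164.7 = 200 MPa (compressive).
Compare to σ_y = 172 MPa: σ ≥ σ_y, so it yields.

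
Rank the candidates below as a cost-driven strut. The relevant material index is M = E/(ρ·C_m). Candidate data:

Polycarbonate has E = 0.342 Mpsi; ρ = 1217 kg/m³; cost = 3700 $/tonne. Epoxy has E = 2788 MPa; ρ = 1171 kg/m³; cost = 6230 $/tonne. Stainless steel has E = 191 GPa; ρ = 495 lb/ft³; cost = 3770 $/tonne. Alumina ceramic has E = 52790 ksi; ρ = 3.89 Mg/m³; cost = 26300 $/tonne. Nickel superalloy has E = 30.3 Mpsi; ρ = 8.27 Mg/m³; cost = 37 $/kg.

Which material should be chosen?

stainless steel

After converting to SI:
  polycarbonate: E = 2.358 GPa, ρ = 1217 kg/m³, cost = 3.700 $/kg
  epoxy: E = 2.788 GPa, ρ = 1171 kg/m³, cost = 6.230 $/kg
  stainless steel: E = 191.0 GPa, ρ = 7929 kg/m³, cost = 3.770 $/kg
  alumina ceramic: E = 364.0 GPa, ρ = 3890 kg/m³, cost = 26.30 $/kg
  nickel superalloy: E = 208.9 GPa, ρ = 8270 kg/m³, cost = 37.00 $/kg
  stainless steel: M = 6.39 MN·m per $
  alumina ceramic: M = 3.56 MN·m per $
  nickel superalloy: M = 0.683 MN·m per $
  polycarbonate: M = 0.524 MN·m per $
  epoxy: M = 0.382 MN·m per $
The maximum is for stainless steel.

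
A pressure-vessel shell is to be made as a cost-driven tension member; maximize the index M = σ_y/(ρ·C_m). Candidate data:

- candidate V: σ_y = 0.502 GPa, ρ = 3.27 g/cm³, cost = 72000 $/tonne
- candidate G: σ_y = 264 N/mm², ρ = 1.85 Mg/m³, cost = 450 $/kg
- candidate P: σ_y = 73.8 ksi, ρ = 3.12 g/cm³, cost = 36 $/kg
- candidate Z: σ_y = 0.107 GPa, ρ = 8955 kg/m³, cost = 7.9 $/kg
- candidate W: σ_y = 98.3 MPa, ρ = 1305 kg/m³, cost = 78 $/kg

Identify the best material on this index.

Normalizing units and computing the index:
  candidate V: σ_y = 502.0 MPa, ρ = 3270 kg/m³, cost = 72.00 $/kg
  candidate G: σ_y = 264.0 MPa, ρ = 1850 kg/m³, cost = 450.0 $/kg
  candidate P: σ_y = 508.8 MPa, ρ = 3120 kg/m³, cost = 36.00 $/kg
  candidate Z: σ_y = 107.0 MPa, ρ = 8955 kg/m³, cost = 7.900 $/kg
  candidate W: σ_y = 98.30 MPa, ρ = 1305 kg/m³, cost = 78.00 $/kg
  candidate P: M = 4.53 kN·m per $
  candidate V: M = 2.13 kN·m per $
  candidate Z: M = 1.51 kN·m per $
  candidate W: M = 0.966 kN·m per $
  candidate G: M = 0.317 kN·m per $
Candidate P ranks first.

candidate P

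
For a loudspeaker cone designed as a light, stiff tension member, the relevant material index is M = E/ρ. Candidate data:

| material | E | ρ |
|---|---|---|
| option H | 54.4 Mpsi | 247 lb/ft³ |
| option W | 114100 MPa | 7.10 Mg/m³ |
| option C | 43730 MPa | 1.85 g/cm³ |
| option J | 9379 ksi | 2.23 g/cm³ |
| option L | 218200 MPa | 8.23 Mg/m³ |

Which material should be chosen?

option H

Normalizing units and computing the index:
  option H: E = 375.1 GPa, ρ = 3957 kg/m³
  option W: E = 114.1 GPa, ρ = 7100 kg/m³
  option C: E = 43.73 GPa, ρ = 1850 kg/m³
  option J: E = 64.67 GPa, ρ = 2230 kg/m³
  option L: E = 218.2 GPa, ρ = 8230 kg/m³
  option H: M = 94.8 MN·m/kg
  option J: M = 29.0 MN·m/kg
  option L: M = 26.5 MN·m/kg
  option C: M = 23.6 MN·m/kg
  option W: M = 16.1 MN·m/kg
Highest index: option H.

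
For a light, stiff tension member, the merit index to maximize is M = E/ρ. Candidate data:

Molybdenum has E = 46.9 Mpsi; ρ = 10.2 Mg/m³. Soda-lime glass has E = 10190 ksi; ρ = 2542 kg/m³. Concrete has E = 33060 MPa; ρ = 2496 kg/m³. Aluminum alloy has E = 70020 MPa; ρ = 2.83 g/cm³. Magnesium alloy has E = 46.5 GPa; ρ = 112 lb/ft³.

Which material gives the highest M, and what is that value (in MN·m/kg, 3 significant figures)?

In SI units:
  molybdenum: E = 323.4 GPa, ρ = 10200 kg/m³
  soda-lime glass: E = 70.26 GPa, ρ = 2542 kg/m³
  concrete: E = 33.06 GPa, ρ = 2496 kg/m³
  aluminum alloy: E = 70.02 GPa, ρ = 2830 kg/m³
  magnesium alloy: E = 46.50 GPa, ρ = 1794 kg/m³
  molybdenum: M = 31.7 MN·m/kg
  soda-lime glass: M = 27.6 MN·m/kg
  magnesium alloy: M = 25.9 MN·m/kg
  aluminum alloy: M = 24.7 MN·m/kg
  concrete: M = 13.2 MN·m/kg
Highest index: molybdenum.

molybdenum, M = 31.7 MN·m/kg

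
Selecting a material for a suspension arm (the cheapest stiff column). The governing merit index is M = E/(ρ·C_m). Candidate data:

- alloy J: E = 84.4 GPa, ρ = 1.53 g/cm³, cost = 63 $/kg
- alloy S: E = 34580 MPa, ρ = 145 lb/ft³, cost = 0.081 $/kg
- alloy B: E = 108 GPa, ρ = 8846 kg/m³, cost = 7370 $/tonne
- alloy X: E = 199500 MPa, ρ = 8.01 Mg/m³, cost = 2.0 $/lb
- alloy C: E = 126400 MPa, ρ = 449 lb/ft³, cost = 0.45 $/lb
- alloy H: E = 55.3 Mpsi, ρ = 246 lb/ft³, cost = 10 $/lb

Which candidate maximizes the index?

alloy S

In SI units:
  alloy J: E = 84.40 GPa, ρ = 1530 kg/m³, cost = 63.00 $/kg
  alloy S: E = 34.58 GPa, ρ = 2323 kg/m³, cost = 0.08100 $/kg
  alloy B: E = 108.0 GPa, ρ = 8846 kg/m³, cost = 7.370 $/kg
  alloy X: E = 199.5 GPa, ρ = 8010 kg/m³, cost = 4.409 $/kg
  alloy C: E = 126.4 GPa, ρ = 7192 kg/m³, cost = 0.9921 $/kg
  alloy H: E = 381.3 GPa, ρ = 3941 kg/m³, cost = 22.05 $/kg
  alloy S: M = 184 MN·m per $
  alloy C: M = 17.7 MN·m per $
  alloy X: M = 5.65 MN·m per $
  alloy H: M = 4.39 MN·m per $
  alloy B: M = 1.66 MN·m per $
  alloy J: M = 0.876 MN·m per $
Alloy S has the largest M.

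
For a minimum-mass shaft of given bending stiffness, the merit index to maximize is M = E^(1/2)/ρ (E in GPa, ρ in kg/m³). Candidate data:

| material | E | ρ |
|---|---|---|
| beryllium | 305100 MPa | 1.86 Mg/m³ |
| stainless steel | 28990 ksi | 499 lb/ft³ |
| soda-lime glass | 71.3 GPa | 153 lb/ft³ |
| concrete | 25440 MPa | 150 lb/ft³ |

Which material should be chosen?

Convert each candidate to consistent units, then evaluate M:
  beryllium: E = 305.1 GPa, ρ = 1860 kg/m³
  stainless steel: E = 199.9 GPa, ρ = 7993 kg/m³
  soda-lime glass: E = 71.30 GPa, ρ = 2451 kg/m³
  concrete: E = 25.44 GPa, ρ = 2403 kg/m³
  beryllium: M = 9.39×10⁻³
  soda-lime glass: M = 3.45×10⁻³
  concrete: M = 2.10×10⁻³
  stainless steel: M = 1.77×10⁻³
Highest index: beryllium.

beryllium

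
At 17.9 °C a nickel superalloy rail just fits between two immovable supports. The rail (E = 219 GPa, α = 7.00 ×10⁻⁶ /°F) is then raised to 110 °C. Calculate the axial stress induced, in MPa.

α = 7.00×10⁻⁶/°F × 9/5 = 12.6×10⁻⁶/K.
ΔT = 92.10 K. Constrained thermal stress σ = E·α·ΔT = 219.0×10³ MPa × 12.6×10⁻⁶ × 92.10 = 254 MPa (compressive).

254 MPa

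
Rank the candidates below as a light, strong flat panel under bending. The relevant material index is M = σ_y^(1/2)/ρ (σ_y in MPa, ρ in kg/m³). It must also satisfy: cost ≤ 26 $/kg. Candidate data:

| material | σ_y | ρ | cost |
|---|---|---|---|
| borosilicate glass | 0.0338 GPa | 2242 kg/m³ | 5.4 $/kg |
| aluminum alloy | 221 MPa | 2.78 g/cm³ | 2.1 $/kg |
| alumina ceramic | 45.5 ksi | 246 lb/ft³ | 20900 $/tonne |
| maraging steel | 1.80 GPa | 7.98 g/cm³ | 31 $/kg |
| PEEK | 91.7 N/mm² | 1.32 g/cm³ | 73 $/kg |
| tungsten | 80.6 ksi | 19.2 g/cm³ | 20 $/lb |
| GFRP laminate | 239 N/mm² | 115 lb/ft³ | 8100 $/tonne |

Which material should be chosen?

Screen on constraints: cost ≤ 26 $/kg. Survivors: borosilicate glass, aluminum alloy, alumina ceramic, GFRP laminate.
Convert each candidate to consistent units, then evaluate M:
  borosilicate glass: σ_y = 33.80 MPa, ρ = 2242 kg/m³
  aluminum alloy: σ_y = 221.0 MPa, ρ = 2780 kg/m³
  alumina ceramic: σ_y = 313.7 MPa, ρ = 3941 kg/m³
  GFRP laminate: σ_y = 239.0 MPa, ρ = 1842 kg/m³
  GFRP laminate: M = 8.39×10⁻³
  aluminum alloy: M = 5.35×10⁻³
  alumina ceramic: M = 4.49×10⁻³
  borosilicate glass: M = 2.59×10⁻³
GFRP laminate has the largest M.

GFRP laminate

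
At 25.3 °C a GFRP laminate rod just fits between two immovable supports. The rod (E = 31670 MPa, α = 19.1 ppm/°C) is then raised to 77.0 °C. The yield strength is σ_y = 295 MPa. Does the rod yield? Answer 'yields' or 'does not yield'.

E = 31670 MPa = 31.67 GPa.
ΔT = 51.70 K. Constrained thermal stress σ = E·α·ΔT = 31.67×10³ MPa × 19.1×10⁻⁶ × 51.70 = 31.3 MPa (compressive).
Compare to σ_y = 295 MPa: σ < σ_y, so it does not yield.

does not yield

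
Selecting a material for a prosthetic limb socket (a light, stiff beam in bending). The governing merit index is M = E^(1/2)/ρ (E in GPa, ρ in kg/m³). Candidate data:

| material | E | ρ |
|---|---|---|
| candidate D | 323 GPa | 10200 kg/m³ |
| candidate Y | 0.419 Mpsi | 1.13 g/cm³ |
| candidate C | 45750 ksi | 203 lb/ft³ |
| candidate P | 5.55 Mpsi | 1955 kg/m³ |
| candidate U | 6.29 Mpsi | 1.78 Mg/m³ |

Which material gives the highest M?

Normalizing units and computing the index:
  candidate D: E = 323.0 GPa, ρ = 10200 kg/m³
  candidate Y: E = 2.889 GPa, ρ = 1130 kg/m³
  candidate C: E = 315.4 GPa, ρ = 3252 kg/m³
  candidate P: E = 38.27 GPa, ρ = 1955 kg/m³
  candidate U: E = 43.37 GPa, ρ = 1780 kg/m³
  candidate C: M = 5.46×10⁻³
  candidate U: M = 3.70×10⁻³
  candidate P: M = 3.16×10⁻³
  candidate D: M = 1.76×10⁻³
  candidate Y: M = 1.50×10⁻³
Highest index: candidate C.

candidate C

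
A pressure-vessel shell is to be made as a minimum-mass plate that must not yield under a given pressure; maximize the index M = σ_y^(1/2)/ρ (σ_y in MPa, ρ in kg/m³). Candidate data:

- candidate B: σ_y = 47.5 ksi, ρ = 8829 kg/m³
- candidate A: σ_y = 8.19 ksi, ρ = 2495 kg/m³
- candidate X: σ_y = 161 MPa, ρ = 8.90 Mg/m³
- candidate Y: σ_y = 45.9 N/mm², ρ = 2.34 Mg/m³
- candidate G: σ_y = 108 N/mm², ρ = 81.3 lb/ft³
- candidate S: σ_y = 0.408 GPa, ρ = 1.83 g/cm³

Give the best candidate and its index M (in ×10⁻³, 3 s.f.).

candidate S, M = 11.0×10⁻³

After converting to SI:
  candidate B: σ_y = 327.5 MPa, ρ = 8829 kg/m³
  candidate A: σ_y = 56.47 MPa, ρ = 2495 kg/m³
  candidate X: σ_y = 161.0 MPa, ρ = 8900 kg/m³
  candidate Y: σ_y = 45.90 MPa, ρ = 2340 kg/m³
  candidate G: σ_y = 108.0 MPa, ρ = 1302 kg/m³
  candidate S: σ_y = 408.0 MPa, ρ = 1830 kg/m³
  candidate S: M = 11.0×10⁻³
  candidate G: M = 7.98×10⁻³
  candidate A: M = 3.01×10⁻³
  candidate Y: M = 2.90×10⁻³
  candidate B: M = 2.05×10⁻³
  candidate X: M = 1.43×10⁻³
The maximum is for candidate S.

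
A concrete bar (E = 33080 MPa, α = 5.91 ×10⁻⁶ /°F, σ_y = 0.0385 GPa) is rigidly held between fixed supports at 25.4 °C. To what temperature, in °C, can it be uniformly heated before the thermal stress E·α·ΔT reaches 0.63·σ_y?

E = 33080 MPa = 33.08 GPa.
α = 5.91×10⁻⁶/°F × 9/5 = 10.6×10⁻⁶/K.
σ_y = 0.0385 GPa = 38.50 MPa.
E·α·ΔT = 24.25 MPa ⇒ ΔT = 24.25 / (33.08×10³ × 10.6×10⁻⁶) = 68.92 K.
T = 25.4 + 68.92 = 94.32 °C.

94.3 °C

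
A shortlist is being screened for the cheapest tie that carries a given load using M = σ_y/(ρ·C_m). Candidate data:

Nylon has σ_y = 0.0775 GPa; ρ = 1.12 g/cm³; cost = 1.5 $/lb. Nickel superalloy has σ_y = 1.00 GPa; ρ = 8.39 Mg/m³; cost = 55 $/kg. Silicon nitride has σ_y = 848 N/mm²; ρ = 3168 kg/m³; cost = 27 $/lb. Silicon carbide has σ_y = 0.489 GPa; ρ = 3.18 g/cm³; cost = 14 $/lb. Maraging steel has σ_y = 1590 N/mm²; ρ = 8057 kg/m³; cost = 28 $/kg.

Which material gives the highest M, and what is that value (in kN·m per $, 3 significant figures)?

nylon, M = 20.9 kN·m per $

Putting every candidate on a common basis:
  nylon: σ_y = 77.50 MPa, ρ = 1120 kg/m³, cost = 3.307 $/kg
  nickel superalloy: σ_y = 1000 MPa, ρ = 8390 kg/m³, cost = 55.00 $/kg
  silicon nitride: σ_y = 848.0 MPa, ρ = 3168 kg/m³, cost = 59.52 $/kg
  silicon carbide: σ_y = 489.0 MPa, ρ = 3180 kg/m³, cost = 30.86 $/kg
  maraging steel: σ_y = 1590 MPa, ρ = 8057 kg/m³, cost = 28.00 $/kg
  nylon: M = 20.9 kN·m per $
  maraging steel: M = 7.05 kN·m per $
  silicon carbide: M = 4.98 kN·m per $
  silicon nitride: M = 4.50 kN·m per $
  nickel superalloy: M = 2.17 kN·m per $
Nylon has the largest M.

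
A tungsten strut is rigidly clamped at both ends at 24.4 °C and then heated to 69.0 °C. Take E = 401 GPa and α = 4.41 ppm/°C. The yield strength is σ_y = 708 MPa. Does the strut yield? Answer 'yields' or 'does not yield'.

does not yield

ΔT = 44.60 K. Constrained thermal stress σ = E·α·ΔT = 401.0×10³ MPa × 4.41×10⁻⁶ × 44.60 = 78.9 MPa (compressive).
Compare to σ_y = 708 MPa: σ < σ_y, so it does not yield.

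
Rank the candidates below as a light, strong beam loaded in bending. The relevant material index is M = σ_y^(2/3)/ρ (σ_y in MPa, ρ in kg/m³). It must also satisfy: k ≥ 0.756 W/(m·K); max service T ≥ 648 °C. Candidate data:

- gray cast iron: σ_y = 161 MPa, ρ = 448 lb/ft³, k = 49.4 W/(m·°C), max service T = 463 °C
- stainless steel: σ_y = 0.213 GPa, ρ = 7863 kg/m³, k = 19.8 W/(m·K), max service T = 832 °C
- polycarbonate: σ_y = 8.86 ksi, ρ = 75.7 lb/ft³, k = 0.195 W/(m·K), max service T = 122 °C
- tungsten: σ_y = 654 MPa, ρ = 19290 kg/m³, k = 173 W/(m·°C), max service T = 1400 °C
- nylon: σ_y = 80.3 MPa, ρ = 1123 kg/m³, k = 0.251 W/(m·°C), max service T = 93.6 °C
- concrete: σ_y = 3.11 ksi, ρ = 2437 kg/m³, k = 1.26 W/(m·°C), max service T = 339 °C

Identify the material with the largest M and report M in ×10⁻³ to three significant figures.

Screen on constraints: k ≥ 0.756 W/(m·K); max service T ≥ 648 °C. Survivors: stainless steel, tungsten.
Putting every candidate on a common basis:
  stainless steel: σ_y = 213.0 MPa, ρ = 7863 kg/m³
  tungsten: σ_y = 654.0 MPa, ρ = 19290 kg/m³
  stainless steel: M = 4.54×10⁻³
  tungsten: M = 3.91×10⁻³
Highest index: stainless steel.

stainless steel, M = 4.54×10⁻³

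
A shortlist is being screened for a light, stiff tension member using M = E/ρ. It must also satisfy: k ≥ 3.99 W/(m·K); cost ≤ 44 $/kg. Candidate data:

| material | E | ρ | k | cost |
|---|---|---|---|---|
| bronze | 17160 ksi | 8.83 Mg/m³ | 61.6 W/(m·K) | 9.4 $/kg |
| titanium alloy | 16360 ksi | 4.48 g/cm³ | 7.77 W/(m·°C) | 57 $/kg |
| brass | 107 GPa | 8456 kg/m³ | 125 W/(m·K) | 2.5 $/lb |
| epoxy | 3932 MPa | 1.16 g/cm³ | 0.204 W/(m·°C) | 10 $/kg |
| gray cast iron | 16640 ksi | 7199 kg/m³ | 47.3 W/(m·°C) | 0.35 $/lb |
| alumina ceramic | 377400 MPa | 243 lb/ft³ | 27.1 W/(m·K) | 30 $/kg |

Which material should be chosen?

Screen on constraints: k ≥ 3.99 W/(m·K); cost ≤ 44 $/kg. Survivors: bronze, brass, gray cast iron, alumina ceramic.
After converting to SI:
  bronze: E = 118.3 GPa, ρ = 8830 kg/m³
  brass: E = 107.0 GPa, ρ = 8456 kg/m³
  gray cast iron: E = 114.7 GPa, ρ = 7199 kg/m³
  alumina ceramic: E = 377.4 GPa, ρ = 3892 kg/m³
  alumina ceramic: M = 97.0 MN·m/kg
  gray cast iron: M = 15.9 MN·m/kg
  bronze: M = 13.4 MN·m/kg
  brass: M = 12.7 MN·m/kg
Highest index: alumina ceramic.

alumina ceramic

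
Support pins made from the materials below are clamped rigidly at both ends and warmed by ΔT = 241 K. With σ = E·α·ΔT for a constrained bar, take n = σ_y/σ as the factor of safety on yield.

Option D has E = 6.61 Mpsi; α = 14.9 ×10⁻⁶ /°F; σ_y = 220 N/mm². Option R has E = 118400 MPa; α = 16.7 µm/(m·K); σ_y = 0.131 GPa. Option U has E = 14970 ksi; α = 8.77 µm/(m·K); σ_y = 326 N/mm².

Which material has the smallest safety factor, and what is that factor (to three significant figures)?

Converting E to GPa, α to ×10⁻⁶/K, σ_y to MPa, then σ and n for each:
  option D: E = 45.57, α = 26.8, σ_y = 220.0 → σ = 295 MPa, n = 0.747
  option R: E = 118.4, α = 16.7, σ_y = 131.0 → σ = 477 MPa, n = 0.275
  option U: E = 103.2, α = 8.77, σ_y = 326.0 → σ = 218 MPa, n = 1.49
Option R has the lowest safety factor, n = 0.275.

option R, n = 0.275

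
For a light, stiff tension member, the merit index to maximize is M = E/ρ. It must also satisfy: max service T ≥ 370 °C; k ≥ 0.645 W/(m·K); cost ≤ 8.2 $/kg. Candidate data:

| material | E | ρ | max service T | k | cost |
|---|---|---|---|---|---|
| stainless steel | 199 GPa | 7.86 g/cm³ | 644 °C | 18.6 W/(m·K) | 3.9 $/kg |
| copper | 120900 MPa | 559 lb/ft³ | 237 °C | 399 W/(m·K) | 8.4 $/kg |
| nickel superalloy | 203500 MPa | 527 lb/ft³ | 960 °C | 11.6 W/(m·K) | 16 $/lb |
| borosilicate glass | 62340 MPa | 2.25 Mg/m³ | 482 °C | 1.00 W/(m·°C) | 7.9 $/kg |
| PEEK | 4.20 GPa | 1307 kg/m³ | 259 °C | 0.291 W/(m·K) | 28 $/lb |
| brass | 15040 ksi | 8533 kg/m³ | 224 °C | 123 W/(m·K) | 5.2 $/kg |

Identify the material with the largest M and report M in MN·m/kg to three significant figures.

borosilicate glass, M = 27.7 MN·m/kg

Screen on constraints: max service T ≥ 370 °C; k ≥ 0.645 W/(m·K); cost ≤ 8.2 $/kg. Survivors: stainless steel, borosilicate glass.
Putting every candidate on a common basis:
  stainless steel: E = 199.0 GPa, ρ = 7860 kg/m³
  borosilicate glass: E = 62.34 GPa, ρ = 2250 kg/m³
  borosilicate glass: M = 27.7 MN·m/kg
  stainless steel: M = 25.3 MN·m/kg
Borosilicate glass ranks first.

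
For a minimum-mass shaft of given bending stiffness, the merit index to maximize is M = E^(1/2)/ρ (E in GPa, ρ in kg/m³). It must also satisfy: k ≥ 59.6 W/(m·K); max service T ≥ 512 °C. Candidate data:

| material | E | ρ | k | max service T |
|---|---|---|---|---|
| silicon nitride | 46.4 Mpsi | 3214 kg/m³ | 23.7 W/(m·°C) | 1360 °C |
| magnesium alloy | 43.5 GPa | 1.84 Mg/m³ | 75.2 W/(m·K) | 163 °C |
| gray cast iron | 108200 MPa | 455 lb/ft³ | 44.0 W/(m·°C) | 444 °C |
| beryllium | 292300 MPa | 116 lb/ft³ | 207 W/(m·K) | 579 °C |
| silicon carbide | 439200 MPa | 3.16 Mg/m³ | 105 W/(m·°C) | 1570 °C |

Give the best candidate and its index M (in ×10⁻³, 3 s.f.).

Screen on constraints: k ≥ 59.6 W/(m·K); max service T ≥ 512 °C. Survivors: beryllium, silicon carbide.
In SI units:
  beryllium: E = 292.3 GPa, ρ = 1858 kg/m³
  silicon carbide: E = 439.2 GPa, ρ = 3160 kg/m³
  beryllium: M = 9.20×10⁻³
  silicon carbide: M = 6.63×10⁻³
Beryllium ranks first.

beryllium, M = 9.20×10⁻³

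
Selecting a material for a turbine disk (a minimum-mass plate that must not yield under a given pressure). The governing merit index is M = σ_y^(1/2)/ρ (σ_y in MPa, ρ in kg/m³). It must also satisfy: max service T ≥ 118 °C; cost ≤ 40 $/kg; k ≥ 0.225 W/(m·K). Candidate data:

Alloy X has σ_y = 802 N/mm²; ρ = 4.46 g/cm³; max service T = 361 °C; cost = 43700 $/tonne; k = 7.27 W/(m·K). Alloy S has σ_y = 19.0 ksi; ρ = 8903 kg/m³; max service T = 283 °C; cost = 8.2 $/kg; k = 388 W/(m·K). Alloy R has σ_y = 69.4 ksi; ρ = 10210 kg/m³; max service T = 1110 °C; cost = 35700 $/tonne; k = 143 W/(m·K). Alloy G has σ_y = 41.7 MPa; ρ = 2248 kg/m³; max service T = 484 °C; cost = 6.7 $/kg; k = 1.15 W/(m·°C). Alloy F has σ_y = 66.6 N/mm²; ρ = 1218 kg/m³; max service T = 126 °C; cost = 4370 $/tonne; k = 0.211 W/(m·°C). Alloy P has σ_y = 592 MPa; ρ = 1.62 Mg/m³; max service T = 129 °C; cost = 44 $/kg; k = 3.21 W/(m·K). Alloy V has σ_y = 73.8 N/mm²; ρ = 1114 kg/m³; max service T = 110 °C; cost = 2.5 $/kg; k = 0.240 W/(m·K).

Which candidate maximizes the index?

alloy G

Screen on constraints: max service T ≥ 118 °C; cost ≤ 40 $/kg; k ≥ 0.225 W/(m·K). Survivors: alloy S, alloy R, alloy G.
After converting to SI:
  alloy S: σ_y = 131.0 MPa, ρ = 8903 kg/m³
  alloy R: σ_y = 478.5 MPa, ρ = 10210 kg/m³
  alloy G: σ_y = 41.70 MPa, ρ = 2248 kg/m³
  alloy G: M = 2.87×10⁻³
  alloy R: M = 2.14×10⁻³
  alloy S: M = 1.29×10⁻³
Alloy G has the largest M.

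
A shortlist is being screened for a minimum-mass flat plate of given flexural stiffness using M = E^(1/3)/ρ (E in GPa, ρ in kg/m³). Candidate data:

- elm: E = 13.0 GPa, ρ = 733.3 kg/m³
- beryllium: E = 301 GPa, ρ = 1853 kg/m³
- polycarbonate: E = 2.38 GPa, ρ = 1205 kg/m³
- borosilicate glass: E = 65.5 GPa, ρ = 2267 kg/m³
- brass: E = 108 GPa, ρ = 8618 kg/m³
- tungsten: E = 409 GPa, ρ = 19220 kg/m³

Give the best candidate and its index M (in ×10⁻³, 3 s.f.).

Computing M directly (units already consistent):
  beryllium: M = 3.62×10⁻³
  elm: M = 3.21×10⁻³
  borosilicate glass: M = 1.78×10⁻³
  polycarbonate: M = 1.11×10⁻³
  brass: M = 0.553×10⁻³
  tungsten: M = 0.386×10⁻³
Beryllium ranks first.

beryllium, M = 3.62×10⁻³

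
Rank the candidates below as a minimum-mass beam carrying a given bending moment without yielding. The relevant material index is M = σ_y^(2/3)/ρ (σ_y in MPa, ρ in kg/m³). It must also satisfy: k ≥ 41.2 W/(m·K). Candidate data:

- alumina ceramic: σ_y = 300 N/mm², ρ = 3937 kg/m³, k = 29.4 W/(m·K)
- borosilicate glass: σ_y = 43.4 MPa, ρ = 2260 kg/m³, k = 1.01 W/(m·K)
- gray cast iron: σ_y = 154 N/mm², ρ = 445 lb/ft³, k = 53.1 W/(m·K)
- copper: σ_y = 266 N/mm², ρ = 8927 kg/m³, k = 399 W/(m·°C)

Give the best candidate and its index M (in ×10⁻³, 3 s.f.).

copper, M = 4.63×10⁻³

Screen on constraints: k ≥ 41.2 W/(m·K). Survivors: gray cast iron, copper.
In SI units:
  gray cast iron: σ_y = 154.0 MPa, ρ = 7128 kg/m³
  copper: σ_y = 266.0 MPa, ρ = 8927 kg/m³
  copper: M = 4.63×10⁻³
  gray cast iron: M = 4.03×10⁻³
The maximum is for copper.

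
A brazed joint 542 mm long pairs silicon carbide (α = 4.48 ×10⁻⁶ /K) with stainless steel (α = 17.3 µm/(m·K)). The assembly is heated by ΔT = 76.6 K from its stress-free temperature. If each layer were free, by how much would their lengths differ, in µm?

532 µm

Δα = |4.48 − 17.3|×10⁻⁶/K = 12.8×10⁻⁶/K.
ΔL_mismatch = Δα·L·ΔT = 12.8×10⁻⁶ × 542.0 mm × 76.6 K = 532 µm.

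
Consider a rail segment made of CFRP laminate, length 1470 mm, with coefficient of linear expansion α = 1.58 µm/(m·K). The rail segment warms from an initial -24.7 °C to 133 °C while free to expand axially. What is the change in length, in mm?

ΔT = 133 − (-24.7) = 157.7 K.
ΔL = α·L₀·ΔT = 1.58×10⁻⁶ × 1470 mm × 157.7 K = 0.366 mm.

0.366 mm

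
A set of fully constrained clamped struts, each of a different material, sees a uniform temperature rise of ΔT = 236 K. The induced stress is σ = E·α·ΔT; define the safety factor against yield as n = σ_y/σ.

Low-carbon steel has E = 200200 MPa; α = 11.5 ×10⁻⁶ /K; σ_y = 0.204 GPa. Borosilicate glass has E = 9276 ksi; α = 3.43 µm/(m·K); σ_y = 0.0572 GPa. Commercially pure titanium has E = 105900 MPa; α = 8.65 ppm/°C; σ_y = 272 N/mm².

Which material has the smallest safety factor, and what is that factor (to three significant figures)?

low-carbon steel, n = 0.375

In consistent units (E in GPa, α in ×10⁻⁶/K, σ_y in MPa):
  low-carbon steel: E = 200.2, α = 11.5, σ_y = 204.0 → σ = 543 MPa, n = 0.375
  borosilicate glass: E = 63.96, α = 3.43, σ_y = 57.20 → σ = 51.8 MPa, n = 1.10
  commercially pure titanium: E = 105.9, α = 8.65, σ_y = 272.0 → σ = 216 MPa, n = 1.26
Smallest n: low-carbon steel with n = 0.375.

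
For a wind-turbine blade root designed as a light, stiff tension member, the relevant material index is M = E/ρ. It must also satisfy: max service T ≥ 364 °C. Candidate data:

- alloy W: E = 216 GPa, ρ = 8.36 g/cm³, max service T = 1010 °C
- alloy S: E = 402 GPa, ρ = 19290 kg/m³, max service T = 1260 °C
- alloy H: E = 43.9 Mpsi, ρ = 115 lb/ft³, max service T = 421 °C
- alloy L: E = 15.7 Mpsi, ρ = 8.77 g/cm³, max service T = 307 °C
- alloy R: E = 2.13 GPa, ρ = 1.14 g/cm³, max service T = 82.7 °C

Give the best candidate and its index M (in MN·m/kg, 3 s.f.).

alloy H, M = 164 MN·m/kg

Screen on constraints: max service T ≥ 364 °C. Survivors: alloy W, alloy S, alloy H.
Convert each candidate to consistent units, then evaluate M:
  alloy W: E = 216.0 GPa, ρ = 8360 kg/m³
  alloy S: E = 402.0 GPa, ρ = 19290 kg/m³
  alloy H: E = 302.7 GPa, ρ = 1842 kg/m³
  alloy H: M = 164 MN·m/kg
  alloy W: M = 25.8 MN·m/kg
  alloy S: M = 20.8 MN·m/kg
Alloy H ranks first.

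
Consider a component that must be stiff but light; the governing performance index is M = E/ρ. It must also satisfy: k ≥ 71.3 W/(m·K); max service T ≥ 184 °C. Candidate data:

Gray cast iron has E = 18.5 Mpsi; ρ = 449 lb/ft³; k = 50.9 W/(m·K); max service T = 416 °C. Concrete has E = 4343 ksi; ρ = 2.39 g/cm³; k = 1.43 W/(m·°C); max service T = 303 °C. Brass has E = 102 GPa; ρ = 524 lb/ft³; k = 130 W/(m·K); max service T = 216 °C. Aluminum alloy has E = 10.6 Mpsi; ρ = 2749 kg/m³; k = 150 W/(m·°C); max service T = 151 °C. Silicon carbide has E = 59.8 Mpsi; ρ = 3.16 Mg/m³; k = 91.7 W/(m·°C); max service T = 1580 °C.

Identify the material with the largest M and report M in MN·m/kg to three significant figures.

silicon carbide, M = 130 MN·m/kg

Screen on constraints: k ≥ 71.3 W/(m·K); max service T ≥ 184 °C. Survivors: brass, silicon carbide.
Normalizing units and computing the index:
  brass: E = 102.0 GPa, ρ = 8394 kg/m³
  silicon carbide: E = 412.3 GPa, ρ = 3160 kg/m³
  silicon carbide: M = 130 MN·m/kg
  brass: M = 12.2 MN·m/kg
The maximum is for silicon carbide.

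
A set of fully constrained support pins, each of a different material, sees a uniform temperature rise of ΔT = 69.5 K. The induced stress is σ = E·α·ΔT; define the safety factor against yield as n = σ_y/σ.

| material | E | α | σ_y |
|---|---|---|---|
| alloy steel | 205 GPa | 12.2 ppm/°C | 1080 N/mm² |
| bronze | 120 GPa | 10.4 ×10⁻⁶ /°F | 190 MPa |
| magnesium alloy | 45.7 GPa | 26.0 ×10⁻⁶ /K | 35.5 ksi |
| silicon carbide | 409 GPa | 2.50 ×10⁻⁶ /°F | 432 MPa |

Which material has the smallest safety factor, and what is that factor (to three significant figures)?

bronze, n = 1.22

Per material, after unit conversion:
  alloy steel: E = 205.0, α = 12.2, σ_y = 1080 → σ = 174 MPa, n = 6.21
  bronze: E = 120.0, α = 18.7, σ_y = 190.0 → σ = 156 MPa, n = 1.22
  magnesium alloy: E = 45.70, α = 26.0, σ_y = 244.8 → σ = 82.6 MPa, n = 2.96
  silicon carbide: E = 409.0, α = 4.50, σ_y = 432.0 → σ = 128 MPa, n = 3.38
Smallest n: bronze with n = 1.22.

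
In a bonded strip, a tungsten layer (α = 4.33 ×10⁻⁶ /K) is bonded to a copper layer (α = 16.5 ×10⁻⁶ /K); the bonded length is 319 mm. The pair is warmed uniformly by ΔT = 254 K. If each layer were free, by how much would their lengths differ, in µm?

Δα = |4.33 − 16.5|×10⁻⁶/K = 12.2×10⁻⁶/K.
ΔL_mismatch = Δα·L·ΔT = 12.2×10⁻⁶ × 319.0 mm × 254.0 K = 986 µm.

986 µm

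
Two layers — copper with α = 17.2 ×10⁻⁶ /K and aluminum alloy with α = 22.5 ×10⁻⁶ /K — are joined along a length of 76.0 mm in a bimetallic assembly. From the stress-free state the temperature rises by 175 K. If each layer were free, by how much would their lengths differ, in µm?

70.5 µm

Δα = |17.2 − 22.5|×10⁻⁶/K = 5.30×10⁻⁶/K.
ΔL_mismatch = Δα·L·ΔT = 5.30×10⁻⁶ × 76.0 mm × 175.0 K = 70.5 µm.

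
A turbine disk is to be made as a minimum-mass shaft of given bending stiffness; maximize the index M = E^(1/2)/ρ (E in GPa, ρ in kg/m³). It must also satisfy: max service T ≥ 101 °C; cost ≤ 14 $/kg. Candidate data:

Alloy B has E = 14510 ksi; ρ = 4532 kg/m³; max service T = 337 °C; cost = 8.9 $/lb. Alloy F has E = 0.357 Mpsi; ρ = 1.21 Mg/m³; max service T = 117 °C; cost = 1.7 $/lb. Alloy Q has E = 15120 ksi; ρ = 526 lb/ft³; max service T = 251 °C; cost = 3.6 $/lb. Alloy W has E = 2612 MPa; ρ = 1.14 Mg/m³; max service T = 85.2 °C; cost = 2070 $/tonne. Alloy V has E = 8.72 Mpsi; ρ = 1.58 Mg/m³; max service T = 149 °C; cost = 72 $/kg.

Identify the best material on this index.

Screen on constraints: max service T ≥ 101 °C; cost ≤ 14 $/kg. Survivors: alloy F, alloy Q.
After converting to SI:
  alloy F: E = 2.461 GPa, ρ = 1210 kg/m³
  alloy Q: E = 104.2 GPa, ρ = 8426 kg/m³
  alloy F: M = 1.30×10⁻³
  alloy Q: M = 1.21×10⁻³
Alloy F ranks first.

alloy F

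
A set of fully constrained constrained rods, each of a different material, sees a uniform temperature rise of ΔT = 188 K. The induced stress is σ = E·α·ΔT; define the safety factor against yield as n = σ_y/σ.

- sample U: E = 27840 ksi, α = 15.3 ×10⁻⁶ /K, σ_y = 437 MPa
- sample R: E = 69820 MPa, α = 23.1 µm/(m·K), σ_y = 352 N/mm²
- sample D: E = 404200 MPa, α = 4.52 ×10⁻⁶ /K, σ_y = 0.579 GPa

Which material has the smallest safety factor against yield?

sample U

In consistent units (E in GPa, α in ×10⁻⁶/K, σ_y in MPa):
  sample U: E = 192.0, α = 15.3, σ_y = 437.0 → σ = 552 MPa, n = 0.791
  sample R: E = 69.82, α = 23.1, σ_y = 352.0 → σ = 303 MPa, n = 1.16
  sample D: E = 404.2, α = 4.52, σ_y = 579.0 → σ = 343 MPa, n = 1.69
Sample U has the lowest safety factor, n = 0.791.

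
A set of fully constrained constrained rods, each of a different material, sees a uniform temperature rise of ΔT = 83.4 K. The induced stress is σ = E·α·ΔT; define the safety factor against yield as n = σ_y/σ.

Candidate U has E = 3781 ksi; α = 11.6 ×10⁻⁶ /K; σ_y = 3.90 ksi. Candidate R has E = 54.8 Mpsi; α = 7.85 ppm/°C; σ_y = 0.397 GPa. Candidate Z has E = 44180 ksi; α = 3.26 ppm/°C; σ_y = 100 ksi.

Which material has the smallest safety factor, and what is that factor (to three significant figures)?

candidate U, n = 1.07

Per material, after unit conversion:
  candidate U: E = 26.07, α = 11.6, σ_y = 26.89 → σ = 25.2 MPa, n = 1.07
  candidate R: E = 377.8, α = 7.85, σ_y = 397.0 → σ = 247 MPa, n = 1.60
  candidate Z: E = 304.6, α = 3.26, σ_y = 689.5 → σ = 82.8 MPa, n = 8.33
Smallest n: candidate U with n = 1.07.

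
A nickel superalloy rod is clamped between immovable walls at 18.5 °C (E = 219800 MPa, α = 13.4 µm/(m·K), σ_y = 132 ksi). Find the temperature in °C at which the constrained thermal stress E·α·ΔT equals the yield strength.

E = 219800 MPa = 219.8 GPa.
σ_y = 132 ksi = 910.1 MPa.
E·α·ΔT = 910.1 MPa ⇒ ΔT = 910.1 / (219.8×10³ × 13.4×10⁻⁶) = 309.0 K.
T = 18.5 + 309.0 = 327.5 °C.

328 °C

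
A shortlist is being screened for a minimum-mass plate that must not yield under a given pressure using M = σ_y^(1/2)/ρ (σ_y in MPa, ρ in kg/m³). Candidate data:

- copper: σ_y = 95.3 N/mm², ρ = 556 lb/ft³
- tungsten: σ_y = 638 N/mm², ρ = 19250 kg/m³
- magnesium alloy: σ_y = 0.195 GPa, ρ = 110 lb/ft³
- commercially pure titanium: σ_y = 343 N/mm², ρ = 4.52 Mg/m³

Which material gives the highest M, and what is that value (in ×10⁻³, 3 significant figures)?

Normalizing units and computing the index:
  copper: σ_y = 95.30 MPa, ρ = 8906 kg/m³
  tungsten: σ_y = 638.0 MPa, ρ = 19250 kg/m³
  magnesium alloy: σ_y = 195.0 MPa, ρ = 1762 kg/m³
  commercially pure titanium: σ_y = 343.0 MPa, ρ = 4520 kg/m³
  magnesium alloy: M = 7.93×10⁻³
  commercially pure titanium: M = 4.10×10⁻³
  tungsten: M = 1.31×10⁻³
  copper: M = 1.10×10⁻³
The maximum is for magnesium alloy.

magnesium alloy, M = 7.93×10⁻³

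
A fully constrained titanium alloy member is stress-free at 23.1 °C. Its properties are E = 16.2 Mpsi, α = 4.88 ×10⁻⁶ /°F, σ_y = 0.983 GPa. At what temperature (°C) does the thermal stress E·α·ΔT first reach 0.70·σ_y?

724 °C

E = 16.2 Mpsi = 111.7 GPa.
α = 4.88×10⁻⁶/°F × 9/5 = 8.78×10⁻⁶/K.
σ_y = 0.983 GPa = 983.0 MPa.
E·α·ΔT = 688.1 MPa ⇒ ΔT = 688.1 / (111.7×10³ × 8.78×10⁻⁶) = 701.3 K.
T = 23.1 + 701.3 = 724.4 °C.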